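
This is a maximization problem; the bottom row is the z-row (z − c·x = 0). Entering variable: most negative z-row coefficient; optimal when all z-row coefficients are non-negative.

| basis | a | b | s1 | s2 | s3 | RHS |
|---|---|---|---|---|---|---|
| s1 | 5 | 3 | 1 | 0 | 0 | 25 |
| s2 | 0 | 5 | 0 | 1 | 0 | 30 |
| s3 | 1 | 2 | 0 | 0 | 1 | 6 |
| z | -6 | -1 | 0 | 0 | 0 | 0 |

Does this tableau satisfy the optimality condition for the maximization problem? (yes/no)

no

The z-row has a negative entry -6 in column a, so it is not optimal.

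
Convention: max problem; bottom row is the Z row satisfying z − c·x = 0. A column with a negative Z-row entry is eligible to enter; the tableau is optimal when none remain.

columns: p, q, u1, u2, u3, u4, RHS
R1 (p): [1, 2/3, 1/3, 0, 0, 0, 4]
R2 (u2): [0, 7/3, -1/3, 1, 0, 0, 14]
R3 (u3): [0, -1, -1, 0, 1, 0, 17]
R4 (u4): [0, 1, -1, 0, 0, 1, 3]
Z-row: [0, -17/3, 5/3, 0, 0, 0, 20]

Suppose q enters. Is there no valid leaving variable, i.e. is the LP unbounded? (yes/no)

Column q has positive entries in row(s) 1, 2, 4, so the ratio test bounds it — not unbounded.

no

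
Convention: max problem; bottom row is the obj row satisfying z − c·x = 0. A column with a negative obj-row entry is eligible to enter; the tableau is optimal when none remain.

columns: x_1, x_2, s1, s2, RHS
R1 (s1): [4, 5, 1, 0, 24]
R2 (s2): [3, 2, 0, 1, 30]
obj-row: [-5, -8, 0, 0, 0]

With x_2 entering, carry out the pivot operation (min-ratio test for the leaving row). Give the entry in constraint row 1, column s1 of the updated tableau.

1/5

Ratio test on column x_2 — row 1: 24/5 = 24/5; row 2: 30/2 = 15. Minimum is 24/5 at row 1 (s1 leaves); pivot element 5.
Divide row 1 by 5; eliminate column x_2 from the other rows.
In the new row 1, the s1 entry is the old entry divided by the pivot: 1/5 = 1/5.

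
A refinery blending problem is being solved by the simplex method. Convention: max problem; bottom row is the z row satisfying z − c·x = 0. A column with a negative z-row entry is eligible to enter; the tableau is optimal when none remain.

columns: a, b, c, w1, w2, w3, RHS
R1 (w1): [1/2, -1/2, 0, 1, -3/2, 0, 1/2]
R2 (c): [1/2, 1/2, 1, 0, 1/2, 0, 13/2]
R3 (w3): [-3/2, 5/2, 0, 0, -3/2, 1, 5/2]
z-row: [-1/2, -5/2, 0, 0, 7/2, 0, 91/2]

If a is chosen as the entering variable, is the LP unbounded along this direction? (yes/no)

no

Column a has positive entries in row(s) 1, 2, so the ratio test bounds it — not unbounded.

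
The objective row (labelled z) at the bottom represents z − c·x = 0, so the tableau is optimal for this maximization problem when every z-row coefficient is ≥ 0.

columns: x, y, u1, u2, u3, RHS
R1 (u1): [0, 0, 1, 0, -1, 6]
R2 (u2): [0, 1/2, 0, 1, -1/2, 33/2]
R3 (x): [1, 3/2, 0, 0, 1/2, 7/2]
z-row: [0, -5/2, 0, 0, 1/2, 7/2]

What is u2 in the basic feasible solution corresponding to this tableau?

u2 is basic (row 2); its value is the RHS of that row, 33/2.

33/2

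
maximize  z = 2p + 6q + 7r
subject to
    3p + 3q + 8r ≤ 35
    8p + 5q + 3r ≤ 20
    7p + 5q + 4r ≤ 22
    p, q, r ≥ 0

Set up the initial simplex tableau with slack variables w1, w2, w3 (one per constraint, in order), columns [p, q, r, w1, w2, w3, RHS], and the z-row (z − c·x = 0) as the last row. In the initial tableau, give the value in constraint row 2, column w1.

Slack w1 belongs to constraint 1; its column is the unit vector e_1, so the entry in row 2 is 0.

0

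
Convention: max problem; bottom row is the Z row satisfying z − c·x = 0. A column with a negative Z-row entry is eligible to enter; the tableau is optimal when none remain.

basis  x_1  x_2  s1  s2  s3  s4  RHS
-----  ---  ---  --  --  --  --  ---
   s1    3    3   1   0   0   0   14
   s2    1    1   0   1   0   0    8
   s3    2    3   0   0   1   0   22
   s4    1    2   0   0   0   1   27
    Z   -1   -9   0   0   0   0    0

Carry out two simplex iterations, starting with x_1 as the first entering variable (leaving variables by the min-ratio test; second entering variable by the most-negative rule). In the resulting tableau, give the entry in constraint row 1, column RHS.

14/3

Ratio test on column x_1 — row 1: 14/3 = 14/3; row 2: 8/1 = 8; row 3: 22/2 = 11; row 4: 27/1 = 27. Minimum is 14/3 at row 1 (s1 leaves); pivot element 3.
Divide row 1 by 3; eliminate column x_1 from the other rows.
Second iteration: most negative Z-row entry is -8 in column x_2, so x_2 enters.
Ratio test on column x_2 — row 1: (14/3)/1 = 14/3; row 2: entry 0 ≤ 0; row 3: (38/3)/1 = 38/3; row 4: (67/3)/1 = 67/3. Minimum is 14/3 at row 1 (x_1 leaves); pivot element 1.
Divide row 1 by 1; eliminate column x_2 from the other rows.
After both pivots, the entry at constraint row 1, column RHS is 14/3.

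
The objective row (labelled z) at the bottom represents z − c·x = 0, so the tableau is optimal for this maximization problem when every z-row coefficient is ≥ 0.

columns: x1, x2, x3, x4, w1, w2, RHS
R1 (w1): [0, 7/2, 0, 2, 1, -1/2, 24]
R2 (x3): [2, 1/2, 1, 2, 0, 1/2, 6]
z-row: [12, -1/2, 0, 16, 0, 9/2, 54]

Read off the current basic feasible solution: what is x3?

6

x3 is basic (row 2); its value is the RHS of that row, 6.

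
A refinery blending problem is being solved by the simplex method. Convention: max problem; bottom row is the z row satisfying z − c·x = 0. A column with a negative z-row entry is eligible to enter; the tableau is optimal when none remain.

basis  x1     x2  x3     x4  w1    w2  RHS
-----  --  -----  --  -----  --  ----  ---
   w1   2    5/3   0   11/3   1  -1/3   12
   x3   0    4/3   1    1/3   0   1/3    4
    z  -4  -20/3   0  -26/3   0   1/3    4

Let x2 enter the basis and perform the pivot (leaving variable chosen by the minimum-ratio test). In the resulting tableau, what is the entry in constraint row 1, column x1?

Ratio test on column x2 — row 1: 12/(5/3) = 36/5; row 2: 4/(4/3) = 3. Minimum is 3 at row 2 (x3 leaves); pivot element 4/3.
Divide row 2 by 4/3; eliminate column x2 from the other rows.
Row 1 update in column x1: 2 − (5/3)·0 = 2.

2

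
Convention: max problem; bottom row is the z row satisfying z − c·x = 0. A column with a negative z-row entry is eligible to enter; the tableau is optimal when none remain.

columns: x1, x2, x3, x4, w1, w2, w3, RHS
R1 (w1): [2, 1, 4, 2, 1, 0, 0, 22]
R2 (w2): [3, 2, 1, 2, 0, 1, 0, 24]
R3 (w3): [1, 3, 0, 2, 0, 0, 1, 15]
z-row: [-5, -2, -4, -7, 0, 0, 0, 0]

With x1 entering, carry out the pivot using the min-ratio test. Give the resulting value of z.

Ratio test on column x1 — row 1: 22/2 = 11; row 2: 24/3 = 8; row 3: 15/1 = 15. Minimum is 8 at row 2 (w2 leaves); pivot element 3.
Pivot on row 2; the z-row RHS becomes 0 − (-5)·8 = 40.

40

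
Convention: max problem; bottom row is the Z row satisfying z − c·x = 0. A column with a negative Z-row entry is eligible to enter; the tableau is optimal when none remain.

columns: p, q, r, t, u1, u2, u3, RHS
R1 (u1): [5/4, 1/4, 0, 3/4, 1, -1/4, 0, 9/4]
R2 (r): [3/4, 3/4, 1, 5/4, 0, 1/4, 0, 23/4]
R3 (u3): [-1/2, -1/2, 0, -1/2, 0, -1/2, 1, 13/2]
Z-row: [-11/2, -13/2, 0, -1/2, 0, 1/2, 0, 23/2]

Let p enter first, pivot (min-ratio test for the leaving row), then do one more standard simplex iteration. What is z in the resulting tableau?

Ratio test on column p — row 1: (9/4)/(5/4) = 9/5; row 2: (23/4)/(3/4) = 23/3; row 3: entry -1/2 ≤ 0. Minimum is 9/5 at row 1 (u1 leaves); pivot element 5/4.
Pivot on row 1; the Z-row RHS becomes 23/2 − (-11/2)·(9/5) = 107/5.
Next entering variable (most negative Z-row entry -27/5): q.
Ratio test on column q — row 1: (9/5)/(1/5) = 9; row 2: (22/5)/(3/5) = 22/3; row 3: entry -2/5 ≤ 0. Minimum is 22/3 at row 2 (r leaves); pivot element 3/5.
After the second pivot the Z-row RHS is 107/5 − (-27/5)·(22/3) = 61.

61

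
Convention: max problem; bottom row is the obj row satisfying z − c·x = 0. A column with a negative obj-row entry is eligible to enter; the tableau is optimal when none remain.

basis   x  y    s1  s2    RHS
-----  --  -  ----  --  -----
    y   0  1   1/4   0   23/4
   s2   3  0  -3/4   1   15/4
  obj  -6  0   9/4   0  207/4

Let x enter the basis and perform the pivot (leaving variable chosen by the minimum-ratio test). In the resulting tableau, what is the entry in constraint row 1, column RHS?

Ratio test on column x — row 1: entry 0 ≤ 0; row 2: (15/4)/3 = 5/4. Minimum is 5/4 at row 2 (s2 leaves); pivot element 3.
Divide row 2 by 3; eliminate column x from the other rows.
Row 1 update in column RHS: 23/4 − 0·(5/4) = 23/4.

23/4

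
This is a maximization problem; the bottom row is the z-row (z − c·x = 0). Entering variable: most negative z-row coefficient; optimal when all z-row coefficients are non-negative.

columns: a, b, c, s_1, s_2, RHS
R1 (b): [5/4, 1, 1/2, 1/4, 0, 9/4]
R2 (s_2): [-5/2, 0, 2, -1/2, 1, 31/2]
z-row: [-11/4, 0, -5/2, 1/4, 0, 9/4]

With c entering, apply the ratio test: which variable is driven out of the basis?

Column c entries and ratios — b: (9/4)/(1/2) = 9/2; s_2: (31/2)/2 = 31/4.
Smallest ratio is 9/2 in the row of b, so b leaves.

b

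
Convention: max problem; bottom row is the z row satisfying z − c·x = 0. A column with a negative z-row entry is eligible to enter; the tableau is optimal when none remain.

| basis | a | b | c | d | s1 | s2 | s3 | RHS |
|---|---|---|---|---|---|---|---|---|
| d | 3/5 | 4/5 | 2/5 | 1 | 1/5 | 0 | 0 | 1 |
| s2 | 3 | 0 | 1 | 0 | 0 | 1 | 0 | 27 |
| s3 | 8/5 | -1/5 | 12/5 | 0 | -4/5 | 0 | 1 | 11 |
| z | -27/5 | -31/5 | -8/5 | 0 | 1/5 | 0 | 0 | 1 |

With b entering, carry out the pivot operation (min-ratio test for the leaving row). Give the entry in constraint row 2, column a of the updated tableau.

3

Ratio test on column b — row 1: 1/(4/5) = 5/4; row 2: entry 0 ≤ 0; row 3: entry -1/5 ≤ 0. Minimum is 5/4 at row 1 (d leaves); pivot element 4/5.
Divide row 1 by 4/5; eliminate column b from the other rows.
Row 2 update in column a: 3 − 0·(3/4) = 3.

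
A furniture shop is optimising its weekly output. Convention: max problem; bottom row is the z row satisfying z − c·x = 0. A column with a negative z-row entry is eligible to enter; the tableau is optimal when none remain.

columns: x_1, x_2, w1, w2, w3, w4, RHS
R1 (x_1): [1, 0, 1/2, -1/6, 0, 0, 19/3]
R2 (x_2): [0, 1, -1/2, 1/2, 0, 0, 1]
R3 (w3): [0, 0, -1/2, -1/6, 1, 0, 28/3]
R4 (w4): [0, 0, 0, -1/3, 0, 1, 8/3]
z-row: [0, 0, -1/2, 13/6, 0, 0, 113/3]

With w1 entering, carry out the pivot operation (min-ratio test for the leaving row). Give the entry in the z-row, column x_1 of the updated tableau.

1

Ratio test on column w1 — row 1: (19/3)/(1/2) = 38/3; row 2: entry -1/2 ≤ 0; row 3: entry -1/2 ≤ 0; row 4: entry 0 ≤ 0. Minimum is 38/3 at row 1 (x_1 leaves); pivot element 1/2.
Divide row 1 by 1/2; eliminate column w1 from the other rows.
z-row update in column x_1: 0 − (-1/2)·2 = 1.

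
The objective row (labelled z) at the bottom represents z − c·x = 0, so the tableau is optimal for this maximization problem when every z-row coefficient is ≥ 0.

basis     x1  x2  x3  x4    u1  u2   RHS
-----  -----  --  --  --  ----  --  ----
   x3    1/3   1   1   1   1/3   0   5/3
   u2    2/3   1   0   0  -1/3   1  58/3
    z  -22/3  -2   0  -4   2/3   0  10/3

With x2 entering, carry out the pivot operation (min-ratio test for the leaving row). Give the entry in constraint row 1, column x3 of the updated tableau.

1

Ratio test on column x2 — row 1: (5/3)/1 = 5/3; row 2: (58/3)/1 = 58/3. Minimum is 5/3 at row 1 (x3 leaves); pivot element 1.
Divide row 1 by 1; eliminate column x2 from the other rows.
In the new row 1, the x3 entry is the old entry divided by the pivot: 1/1 = 1.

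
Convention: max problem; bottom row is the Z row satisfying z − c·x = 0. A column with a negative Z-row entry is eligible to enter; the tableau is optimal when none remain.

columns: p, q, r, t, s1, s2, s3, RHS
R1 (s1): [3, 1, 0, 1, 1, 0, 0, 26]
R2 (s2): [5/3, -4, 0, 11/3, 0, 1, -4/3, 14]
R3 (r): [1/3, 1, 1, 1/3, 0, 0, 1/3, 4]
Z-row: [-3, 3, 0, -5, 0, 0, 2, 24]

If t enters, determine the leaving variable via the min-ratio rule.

s2

Column t entries and ratios — s1: 26/1 = 26; s2: 14/(11/3) = 42/11; r: 4/(1/3) = 12.
Smallest ratio is 42/11 in the row of s2, so s2 leaves.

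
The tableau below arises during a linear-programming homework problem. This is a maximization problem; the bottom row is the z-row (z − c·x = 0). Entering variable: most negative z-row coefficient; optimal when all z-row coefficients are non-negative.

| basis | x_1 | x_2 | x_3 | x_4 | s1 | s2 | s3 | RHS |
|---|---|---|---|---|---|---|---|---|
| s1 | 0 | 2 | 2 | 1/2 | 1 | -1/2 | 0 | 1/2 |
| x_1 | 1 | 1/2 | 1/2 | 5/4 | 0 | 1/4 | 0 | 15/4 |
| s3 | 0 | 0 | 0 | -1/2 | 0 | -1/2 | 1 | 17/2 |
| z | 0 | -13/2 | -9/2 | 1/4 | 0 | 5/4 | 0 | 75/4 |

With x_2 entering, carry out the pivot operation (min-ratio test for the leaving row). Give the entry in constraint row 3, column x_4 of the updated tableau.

Ratio test on column x_2 — row 1: (1/2)/2 = 1/4; row 2: (15/4)/(1/2) = 15/2; row 3: entry 0 ≤ 0. Minimum is 1/4 at row 1 (s1 leaves); pivot element 2.
Divide row 1 by 2; eliminate column x_2 from the other rows.
Row 3 update in column x_4: -1/2 − 0·(1/4) = -1/2.

-1/2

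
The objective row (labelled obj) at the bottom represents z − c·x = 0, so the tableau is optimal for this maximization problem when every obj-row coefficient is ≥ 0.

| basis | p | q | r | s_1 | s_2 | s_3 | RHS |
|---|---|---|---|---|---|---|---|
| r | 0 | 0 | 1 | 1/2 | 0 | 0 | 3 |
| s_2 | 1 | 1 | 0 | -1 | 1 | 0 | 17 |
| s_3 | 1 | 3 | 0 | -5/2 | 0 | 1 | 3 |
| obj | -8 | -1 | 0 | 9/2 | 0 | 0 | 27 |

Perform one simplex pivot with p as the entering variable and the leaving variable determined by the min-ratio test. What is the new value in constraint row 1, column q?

Ratio test on column p — row 1: entry 0 ≤ 0; row 2: 17/1 = 17; row 3: 3/1 = 3. Minimum is 3 at row 3 (s_3 leaves); pivot element 1.
Divide row 3 by 1; eliminate column p from the other rows.
Row 1 update in column q: 0 − 0·3 = 0.

0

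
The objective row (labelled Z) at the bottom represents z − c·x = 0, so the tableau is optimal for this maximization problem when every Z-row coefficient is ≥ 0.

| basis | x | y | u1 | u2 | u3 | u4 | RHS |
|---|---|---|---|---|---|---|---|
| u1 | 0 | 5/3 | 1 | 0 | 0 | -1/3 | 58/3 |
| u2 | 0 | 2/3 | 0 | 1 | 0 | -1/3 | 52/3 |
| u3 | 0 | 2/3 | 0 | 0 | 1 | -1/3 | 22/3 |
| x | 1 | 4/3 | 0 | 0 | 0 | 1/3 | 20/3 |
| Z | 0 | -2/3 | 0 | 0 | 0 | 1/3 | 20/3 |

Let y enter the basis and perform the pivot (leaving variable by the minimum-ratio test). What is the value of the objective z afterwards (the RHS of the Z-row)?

Ratio test on column y — row 1: (58/3)/(5/3) = 58/5; row 2: (52/3)/(2/3) = 26; row 3: (22/3)/(2/3) = 11; row 4: (20/3)/(4/3) = 5. Minimum is 5 at row 4 (x leaves); pivot element 4/3.
Pivot on row 4; the Z-row RHS becomes 20/3 − (-2/3)·5 = 10.

10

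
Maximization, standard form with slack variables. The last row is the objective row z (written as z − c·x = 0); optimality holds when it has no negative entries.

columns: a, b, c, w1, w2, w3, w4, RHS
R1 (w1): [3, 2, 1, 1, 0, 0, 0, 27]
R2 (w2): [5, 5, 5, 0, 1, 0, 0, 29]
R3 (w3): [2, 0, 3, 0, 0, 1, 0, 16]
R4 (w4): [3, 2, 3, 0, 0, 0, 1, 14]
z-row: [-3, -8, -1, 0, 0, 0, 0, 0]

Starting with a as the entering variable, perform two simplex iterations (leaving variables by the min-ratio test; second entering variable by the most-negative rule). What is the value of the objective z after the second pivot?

172/5

Ratio test on column a — row 1: 27/3 = 9; row 2: 29/5 = 29/5; row 3: 16/2 = 8; row 4: 14/3 = 14/3. Minimum is 14/3 at row 4 (w4 leaves); pivot element 3.
Pivot on row 4; the z-row RHS becomes 0 − (-3)·(14/3) = 14.
Next entering variable (most negative z-row entry -6): b.
Ratio test on column b — row 1: entry 0 ≤ 0; row 2: (17/3)/(5/3) = 17/5; row 3: entry -4/3 ≤ 0; row 4: (14/3)/(2/3) = 7. Minimum is 17/5 at row 2 (w2 leaves); pivot element 5/3.
After the second pivot the z-row RHS is 14 − (-6)·(17/5) = 172/5.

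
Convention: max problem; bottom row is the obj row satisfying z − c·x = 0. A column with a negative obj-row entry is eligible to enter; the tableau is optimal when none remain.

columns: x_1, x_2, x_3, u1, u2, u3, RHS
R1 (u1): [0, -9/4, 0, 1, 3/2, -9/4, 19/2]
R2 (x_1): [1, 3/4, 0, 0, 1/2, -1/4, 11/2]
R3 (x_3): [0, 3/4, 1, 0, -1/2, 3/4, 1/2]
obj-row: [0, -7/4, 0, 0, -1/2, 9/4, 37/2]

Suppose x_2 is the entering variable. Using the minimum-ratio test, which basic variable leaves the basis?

x_3

Column x_2 entries and ratios — u1: -9/4 ≤ 0, skip; x_1: (11/2)/(3/4) = 22/3; x_3: (1/2)/(3/4) = 2/3.
Smallest ratio is 2/3 in the row of x_3, so x_3 leaves.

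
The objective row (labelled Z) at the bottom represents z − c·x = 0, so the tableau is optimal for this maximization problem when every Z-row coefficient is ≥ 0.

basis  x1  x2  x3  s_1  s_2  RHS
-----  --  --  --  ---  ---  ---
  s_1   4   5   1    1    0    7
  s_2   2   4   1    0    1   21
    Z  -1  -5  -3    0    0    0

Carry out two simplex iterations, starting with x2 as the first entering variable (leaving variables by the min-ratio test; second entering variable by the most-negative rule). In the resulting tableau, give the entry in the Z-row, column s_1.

3

Ratio test on column x2 — row 1: 7/5 = 7/5; row 2: 21/4 = 21/4. Minimum is 7/5 at row 1 (s_1 leaves); pivot element 5.
Divide row 1 by 5; eliminate column x2 from the other rows.
Second iteration: most negative Z-row entry is -2 in column x3, so x3 enters.
Ratio test on column x3 — row 1: (7/5)/(1/5) = 7; row 2: (77/5)/(1/5) = 77. Minimum is 7 at row 1 (x2 leaves); pivot element 1/5.
Divide row 1 by 1/5; eliminate column x3 from the other rows.
After both pivots, the entry at the Z-row, column s_1 is 3.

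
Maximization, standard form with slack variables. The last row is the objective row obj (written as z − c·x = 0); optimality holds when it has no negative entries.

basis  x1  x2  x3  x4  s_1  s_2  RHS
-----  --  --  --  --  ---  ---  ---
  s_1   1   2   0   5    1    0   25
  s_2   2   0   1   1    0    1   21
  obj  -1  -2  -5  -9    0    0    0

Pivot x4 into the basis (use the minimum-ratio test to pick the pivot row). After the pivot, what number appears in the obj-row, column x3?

Ratio test on column x4 — row 1: 25/5 = 5; row 2: 21/1 = 21. Minimum is 5 at row 1 (s_1 leaves); pivot element 5.
Divide row 1 by 5; eliminate column x4 from the other rows.
obj-row update in column x3: -5 − (-9)·0 = -5.

-5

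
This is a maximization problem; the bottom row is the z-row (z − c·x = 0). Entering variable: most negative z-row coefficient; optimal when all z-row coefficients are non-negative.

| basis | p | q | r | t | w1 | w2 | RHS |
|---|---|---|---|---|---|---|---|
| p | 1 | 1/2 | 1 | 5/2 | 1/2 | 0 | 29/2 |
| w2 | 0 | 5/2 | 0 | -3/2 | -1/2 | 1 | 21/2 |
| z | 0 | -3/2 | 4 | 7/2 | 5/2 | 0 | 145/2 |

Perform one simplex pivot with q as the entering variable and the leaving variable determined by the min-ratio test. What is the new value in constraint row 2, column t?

Ratio test on column q — row 1: (29/2)/(1/2) = 29; row 2: (21/2)/(5/2) = 21/5. Minimum is 21/5 at row 2 (w2 leaves); pivot element 5/2.
Divide row 2 by 5/2; eliminate column q from the other rows.
In the new row 2, the t entry is the old entry divided by the pivot: (-3/2)/(5/2) = -3/5.

-3/5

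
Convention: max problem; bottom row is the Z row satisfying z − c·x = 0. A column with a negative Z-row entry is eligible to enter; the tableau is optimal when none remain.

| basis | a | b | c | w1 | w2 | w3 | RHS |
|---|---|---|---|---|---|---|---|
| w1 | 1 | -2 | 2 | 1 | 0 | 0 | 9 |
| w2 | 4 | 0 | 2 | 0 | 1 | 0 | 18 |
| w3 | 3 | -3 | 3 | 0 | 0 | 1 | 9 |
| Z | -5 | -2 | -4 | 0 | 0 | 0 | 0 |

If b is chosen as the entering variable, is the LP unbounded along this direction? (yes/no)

yes

Every constraint-row entry in column b is ≤ 0, so increasing b is unbounded.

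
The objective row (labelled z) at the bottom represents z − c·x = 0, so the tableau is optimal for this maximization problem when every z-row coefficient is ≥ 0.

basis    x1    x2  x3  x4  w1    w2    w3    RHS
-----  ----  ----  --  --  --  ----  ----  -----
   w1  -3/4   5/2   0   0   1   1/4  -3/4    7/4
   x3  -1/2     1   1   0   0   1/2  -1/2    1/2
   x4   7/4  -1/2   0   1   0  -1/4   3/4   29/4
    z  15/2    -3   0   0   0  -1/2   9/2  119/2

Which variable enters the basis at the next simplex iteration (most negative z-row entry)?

Negative z-row entries: x2: -3, w2: -1/2.
The most negative is -3 in column x2, so x2 enters.

x2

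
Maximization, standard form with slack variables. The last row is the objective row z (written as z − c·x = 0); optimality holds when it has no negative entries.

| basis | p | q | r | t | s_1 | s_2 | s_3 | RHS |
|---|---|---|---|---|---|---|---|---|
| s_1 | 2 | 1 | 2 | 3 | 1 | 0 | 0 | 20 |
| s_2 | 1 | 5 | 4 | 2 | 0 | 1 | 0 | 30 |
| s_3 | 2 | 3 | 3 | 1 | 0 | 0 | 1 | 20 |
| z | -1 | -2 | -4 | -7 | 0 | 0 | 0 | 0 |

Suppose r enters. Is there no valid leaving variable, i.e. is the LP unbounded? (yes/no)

no

Column r has positive entries in row(s) 1, 2, 3, so the ratio test bounds it — not unbounded.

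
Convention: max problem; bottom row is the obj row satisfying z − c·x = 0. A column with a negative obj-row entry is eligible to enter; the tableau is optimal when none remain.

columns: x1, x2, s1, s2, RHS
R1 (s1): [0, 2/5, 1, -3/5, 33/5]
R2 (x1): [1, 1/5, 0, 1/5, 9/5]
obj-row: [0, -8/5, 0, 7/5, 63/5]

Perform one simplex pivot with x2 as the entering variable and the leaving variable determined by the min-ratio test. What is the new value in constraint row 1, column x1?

Ratio test on column x2 — row 1: (33/5)/(2/5) = 33/2; row 2: (9/5)/(1/5) = 9. Minimum is 9 at row 2 (x1 leaves); pivot element 1/5.
Divide row 2 by 1/5; eliminate column x2 from the other rows.
Row 1 update in column x1: 0 − (2/5)·5 = -2.

-2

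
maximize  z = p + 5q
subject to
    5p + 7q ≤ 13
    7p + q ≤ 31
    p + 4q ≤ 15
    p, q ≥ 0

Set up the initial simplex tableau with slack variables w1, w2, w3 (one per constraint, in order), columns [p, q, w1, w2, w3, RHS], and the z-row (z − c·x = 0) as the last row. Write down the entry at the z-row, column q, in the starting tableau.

The z-row carries the negated objective coefficients: the q entry is -5.

-5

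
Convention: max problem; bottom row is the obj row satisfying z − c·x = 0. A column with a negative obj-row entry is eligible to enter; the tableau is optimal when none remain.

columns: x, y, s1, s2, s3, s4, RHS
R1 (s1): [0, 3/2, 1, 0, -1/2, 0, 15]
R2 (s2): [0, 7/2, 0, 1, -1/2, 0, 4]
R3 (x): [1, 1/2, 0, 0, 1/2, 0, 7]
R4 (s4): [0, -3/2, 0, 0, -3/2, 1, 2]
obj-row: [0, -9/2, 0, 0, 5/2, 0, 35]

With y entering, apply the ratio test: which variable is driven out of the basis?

Column y entries and ratios — s1: 15/(3/2) = 10; s2: 4/(7/2) = 8/7; x: 7/(1/2) = 14; s4: -3/2 ≤ 0, skip.
Smallest ratio is 8/7 in the row of s2, so s2 leaves.

s2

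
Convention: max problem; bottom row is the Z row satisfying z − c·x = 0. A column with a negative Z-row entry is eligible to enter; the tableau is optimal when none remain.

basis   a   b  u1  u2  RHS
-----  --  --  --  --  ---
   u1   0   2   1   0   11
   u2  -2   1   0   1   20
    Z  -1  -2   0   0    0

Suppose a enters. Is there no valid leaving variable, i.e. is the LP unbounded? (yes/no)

yes

Every constraint-row entry in column a is ≤ 0, so increasing a is unbounded.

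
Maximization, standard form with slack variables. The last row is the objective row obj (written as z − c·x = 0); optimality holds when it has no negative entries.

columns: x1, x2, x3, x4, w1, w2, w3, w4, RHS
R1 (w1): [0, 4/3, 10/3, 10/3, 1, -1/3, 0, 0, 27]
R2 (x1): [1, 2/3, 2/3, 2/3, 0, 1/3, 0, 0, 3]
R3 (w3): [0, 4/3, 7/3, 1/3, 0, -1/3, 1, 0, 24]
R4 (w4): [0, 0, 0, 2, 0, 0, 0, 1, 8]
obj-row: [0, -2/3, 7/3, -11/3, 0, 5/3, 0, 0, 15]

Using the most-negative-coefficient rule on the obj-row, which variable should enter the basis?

x4

Negative obj-row entries: x2: -2/3, x4: -11/3.
The most negative is -11/3 in column x4, so x4 enters.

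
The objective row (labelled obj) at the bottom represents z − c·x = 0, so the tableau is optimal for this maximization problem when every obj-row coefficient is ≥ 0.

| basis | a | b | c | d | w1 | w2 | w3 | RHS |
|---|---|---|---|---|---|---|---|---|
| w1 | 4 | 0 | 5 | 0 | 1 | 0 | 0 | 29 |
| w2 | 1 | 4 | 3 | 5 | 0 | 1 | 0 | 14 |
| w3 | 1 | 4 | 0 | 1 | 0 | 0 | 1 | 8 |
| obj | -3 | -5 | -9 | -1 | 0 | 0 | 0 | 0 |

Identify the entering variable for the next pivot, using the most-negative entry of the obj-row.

c

Negative obj-row entries: a: -3, b: -5, c: -9, d: -1.
The most negative is -9 in column c, so c enters.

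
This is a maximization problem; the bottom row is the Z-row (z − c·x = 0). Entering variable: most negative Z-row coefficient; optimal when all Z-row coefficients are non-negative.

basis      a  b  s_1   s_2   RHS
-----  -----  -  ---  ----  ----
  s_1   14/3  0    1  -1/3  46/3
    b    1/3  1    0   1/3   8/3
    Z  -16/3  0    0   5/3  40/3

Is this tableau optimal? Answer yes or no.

The Z-row has a negative entry -16/3 in column a, so it is not optimal.

no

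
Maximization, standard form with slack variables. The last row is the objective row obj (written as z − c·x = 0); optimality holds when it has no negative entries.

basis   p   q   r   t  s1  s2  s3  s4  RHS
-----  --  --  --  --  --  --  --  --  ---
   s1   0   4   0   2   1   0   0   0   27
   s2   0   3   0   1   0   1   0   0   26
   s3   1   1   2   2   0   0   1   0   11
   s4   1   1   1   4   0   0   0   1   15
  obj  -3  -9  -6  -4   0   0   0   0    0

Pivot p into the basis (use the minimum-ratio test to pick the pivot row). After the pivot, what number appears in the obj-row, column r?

Ratio test on column p — row 1: entry 0 ≤ 0; row 2: entry 0 ≤ 0; row 3: 11/1 = 11; row 4: 15/1 = 15. Minimum is 11 at row 3 (s3 leaves); pivot element 1.
Divide row 3 by 1; eliminate column p from the other rows.
obj-row update in column r: -6 − (-3)·2 = 0.

0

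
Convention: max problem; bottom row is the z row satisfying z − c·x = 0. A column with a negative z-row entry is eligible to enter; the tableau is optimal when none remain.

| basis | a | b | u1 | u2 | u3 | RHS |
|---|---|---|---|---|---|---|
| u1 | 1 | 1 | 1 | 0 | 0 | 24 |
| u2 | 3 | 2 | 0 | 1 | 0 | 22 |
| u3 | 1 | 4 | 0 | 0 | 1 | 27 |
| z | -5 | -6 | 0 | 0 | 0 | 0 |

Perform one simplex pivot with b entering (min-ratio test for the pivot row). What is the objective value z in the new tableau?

81/2

Ratio test on column b — row 1: 24/1 = 24; row 2: 22/2 = 11; row 3: 27/4 = 27/4. Minimum is 27/4 at row 3 (u3 leaves); pivot element 4.
Pivot on row 3; the z-row RHS becomes 0 − (-6)·(27/4) = 81/2.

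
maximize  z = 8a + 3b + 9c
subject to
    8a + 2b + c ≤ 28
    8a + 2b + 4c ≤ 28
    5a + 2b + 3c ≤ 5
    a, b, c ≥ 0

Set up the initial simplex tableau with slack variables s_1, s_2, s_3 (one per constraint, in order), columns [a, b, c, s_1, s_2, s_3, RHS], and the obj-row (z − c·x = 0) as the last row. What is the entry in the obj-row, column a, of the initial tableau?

The obj-row carries the negated objective coefficients: the a entry is -8.

-8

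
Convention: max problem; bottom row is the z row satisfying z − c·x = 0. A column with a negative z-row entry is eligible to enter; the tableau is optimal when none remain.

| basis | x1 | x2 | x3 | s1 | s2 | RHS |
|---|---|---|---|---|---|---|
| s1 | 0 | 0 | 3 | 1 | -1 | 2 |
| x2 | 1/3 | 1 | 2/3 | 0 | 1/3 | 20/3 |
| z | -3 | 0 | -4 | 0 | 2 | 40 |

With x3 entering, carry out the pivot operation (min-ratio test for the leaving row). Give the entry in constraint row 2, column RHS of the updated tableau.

Ratio test on column x3 — row 1: 2/3 = 2/3; row 2: (20/3)/(2/3) = 10. Minimum is 2/3 at row 1 (s1 leaves); pivot element 3.
Divide row 1 by 3; eliminate column x3 from the other rows.
Row 2 update in column RHS: 20/3 − (2/3)·(2/3) = 56/9.

56/9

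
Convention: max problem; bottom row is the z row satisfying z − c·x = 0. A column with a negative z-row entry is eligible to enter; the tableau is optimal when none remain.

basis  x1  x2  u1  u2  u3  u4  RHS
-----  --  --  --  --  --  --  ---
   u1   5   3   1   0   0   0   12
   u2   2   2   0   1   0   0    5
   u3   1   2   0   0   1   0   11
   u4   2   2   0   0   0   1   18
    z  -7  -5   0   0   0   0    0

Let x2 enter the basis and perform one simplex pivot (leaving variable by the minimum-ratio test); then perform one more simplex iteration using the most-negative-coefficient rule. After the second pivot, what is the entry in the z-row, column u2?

1

Ratio test on column x2 — row 1: 12/3 = 4; row 2: 5/2 = 5/2; row 3: 11/2 = 11/2; row 4: 18/2 = 9. Minimum is 5/2 at row 2 (u2 leaves); pivot element 2.
Divide row 2 by 2; eliminate column x2 from the other rows.
Second iteration: most negative z-row entry is -2 in column x1, so x1 enters.
Ratio test on column x1 — row 1: (9/2)/2 = 9/4; row 2: (5/2)/1 = 5/2; row 3: entry -1 ≤ 0; row 4: entry 0 ≤ 0. Minimum is 9/4 at row 1 (u1 leaves); pivot element 2.
Divide row 1 by 2; eliminate column x1 from the other rows.
After both pivots, the entry at the z-row, column u2 is 1.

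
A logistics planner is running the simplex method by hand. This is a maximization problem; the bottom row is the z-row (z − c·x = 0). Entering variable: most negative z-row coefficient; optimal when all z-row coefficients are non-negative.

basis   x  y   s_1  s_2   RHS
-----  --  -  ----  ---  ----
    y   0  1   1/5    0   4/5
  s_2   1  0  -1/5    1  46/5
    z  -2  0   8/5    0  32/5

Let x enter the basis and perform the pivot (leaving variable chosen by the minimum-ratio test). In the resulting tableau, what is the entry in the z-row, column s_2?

Ratio test on column x — row 1: entry 0 ≤ 0; row 2: (46/5)/1 = 46/5. Minimum is 46/5 at row 2 (s_2 leaves); pivot element 1.
Divide row 2 by 1; eliminate column x from the other rows.
z-row update in column s_2: 0 − (-2)·1 = 2.

2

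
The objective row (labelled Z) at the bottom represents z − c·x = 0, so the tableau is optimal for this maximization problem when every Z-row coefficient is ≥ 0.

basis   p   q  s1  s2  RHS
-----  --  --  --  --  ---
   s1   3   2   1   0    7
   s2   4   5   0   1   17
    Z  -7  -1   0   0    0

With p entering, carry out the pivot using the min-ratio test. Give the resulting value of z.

Ratio test on column p — row 1: 7/3 = 7/3; row 2: 17/4 = 17/4. Minimum is 7/3 at row 1 (s1 leaves); pivot element 3.
Pivot on row 1; the Z-row RHS becomes 0 − (-7)·(7/3) = 49/3.

49/3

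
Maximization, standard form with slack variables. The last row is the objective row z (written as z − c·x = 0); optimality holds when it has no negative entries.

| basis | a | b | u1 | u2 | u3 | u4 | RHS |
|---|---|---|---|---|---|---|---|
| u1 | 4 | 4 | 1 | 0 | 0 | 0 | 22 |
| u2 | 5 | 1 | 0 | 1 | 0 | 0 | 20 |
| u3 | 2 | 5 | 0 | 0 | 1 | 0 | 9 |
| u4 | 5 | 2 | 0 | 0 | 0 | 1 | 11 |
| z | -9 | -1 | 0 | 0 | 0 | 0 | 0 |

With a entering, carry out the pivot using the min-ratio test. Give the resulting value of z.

Ratio test on column a — row 1: 22/4 = 11/2; row 2: 20/5 = 4; row 3: 9/2 = 9/2; row 4: 11/5 = 11/5. Minimum is 11/5 at row 4 (u4 leaves); pivot element 5.
Pivot on row 4; the z-row RHS becomes 0 − (-9)·(11/5) = 99/5.

99/5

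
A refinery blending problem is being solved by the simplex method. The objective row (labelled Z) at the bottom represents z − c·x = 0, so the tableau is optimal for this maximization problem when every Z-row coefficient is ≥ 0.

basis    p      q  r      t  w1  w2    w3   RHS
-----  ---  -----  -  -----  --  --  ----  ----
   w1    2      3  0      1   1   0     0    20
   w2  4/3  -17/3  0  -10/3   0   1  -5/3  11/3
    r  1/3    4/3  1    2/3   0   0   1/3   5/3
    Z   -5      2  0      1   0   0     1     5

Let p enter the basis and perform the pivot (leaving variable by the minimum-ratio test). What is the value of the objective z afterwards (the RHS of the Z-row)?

Ratio test on column p — row 1: 20/2 = 10; row 2: (11/3)/(4/3) = 11/4; row 3: (5/3)/(1/3) = 5. Minimum is 11/4 at row 2 (w2 leaves); pivot element 4/3.
Pivot on row 2; the Z-row RHS becomes 5 − (-5)·(11/4) = 75/4.

75/4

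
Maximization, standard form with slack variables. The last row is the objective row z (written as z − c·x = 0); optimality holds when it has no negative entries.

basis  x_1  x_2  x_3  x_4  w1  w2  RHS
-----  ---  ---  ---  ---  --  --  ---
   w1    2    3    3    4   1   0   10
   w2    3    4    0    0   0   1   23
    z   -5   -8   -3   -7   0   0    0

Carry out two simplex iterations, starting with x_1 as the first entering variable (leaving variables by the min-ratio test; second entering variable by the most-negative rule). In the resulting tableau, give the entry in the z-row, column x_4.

Ratio test on column x_1 — row 1: 10/2 = 5; row 2: 23/3 = 23/3. Minimum is 5 at row 1 (w1 leaves); pivot element 2.
Divide row 1 by 2; eliminate column x_1 from the other rows.
Second iteration: most negative z-row entry is -1/2 in column x_2, so x_2 enters.
Ratio test on column x_2 — row 1: 5/(3/2) = 10/3; row 2: entry -1/2 ≤ 0. Minimum is 10/3 at row 1 (x_1 leaves); pivot element 3/2.
Divide row 1 by 3/2; eliminate column x_2 from the other rows.
After both pivots, the entry at the z-row, column x_4 is 11/3.

11/3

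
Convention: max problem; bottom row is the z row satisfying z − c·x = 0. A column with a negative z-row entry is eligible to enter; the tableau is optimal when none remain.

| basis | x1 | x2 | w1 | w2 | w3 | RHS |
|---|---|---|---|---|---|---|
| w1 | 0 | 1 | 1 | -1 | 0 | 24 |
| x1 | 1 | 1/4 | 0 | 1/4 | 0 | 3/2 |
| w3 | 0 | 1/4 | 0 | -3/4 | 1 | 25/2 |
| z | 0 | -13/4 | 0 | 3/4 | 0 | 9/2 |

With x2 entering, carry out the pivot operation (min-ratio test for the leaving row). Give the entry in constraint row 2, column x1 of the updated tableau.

Ratio test on column x2 — row 1: 24/1 = 24; row 2: (3/2)/(1/4) = 6; row 3: (25/2)/(1/4) = 50. Minimum is 6 at row 2 (x1 leaves); pivot element 1/4.
Divide row 2 by 1/4; eliminate column x2 from the other rows.
In the new row 2, the x1 entry is the old entry divided by the pivot: 1/(1/4) = 4.

4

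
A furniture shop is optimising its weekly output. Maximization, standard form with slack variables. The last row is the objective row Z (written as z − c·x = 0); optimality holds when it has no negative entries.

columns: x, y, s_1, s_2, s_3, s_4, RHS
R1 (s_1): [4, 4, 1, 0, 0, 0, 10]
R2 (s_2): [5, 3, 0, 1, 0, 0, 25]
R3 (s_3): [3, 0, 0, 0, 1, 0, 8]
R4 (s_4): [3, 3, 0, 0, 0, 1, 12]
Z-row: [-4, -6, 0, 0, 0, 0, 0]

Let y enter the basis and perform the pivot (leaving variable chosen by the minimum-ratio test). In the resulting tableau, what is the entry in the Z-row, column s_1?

3/2

Ratio test on column y — row 1: 10/4 = 5/2; row 2: 25/3 = 25/3; row 3: entry 0 ≤ 0; row 4: 12/3 = 4. Minimum is 5/2 at row 1 (s_1 leaves); pivot element 4.
Divide row 1 by 4; eliminate column y from the other rows.
Z-row update in column s_1: 0 − (-6)·(1/4) = 3/2.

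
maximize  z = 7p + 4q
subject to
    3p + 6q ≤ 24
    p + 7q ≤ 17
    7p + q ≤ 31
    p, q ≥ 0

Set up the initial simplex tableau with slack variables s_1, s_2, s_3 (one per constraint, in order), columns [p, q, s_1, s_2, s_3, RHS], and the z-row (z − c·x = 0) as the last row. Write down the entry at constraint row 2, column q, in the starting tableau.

Constraint 2 has coefficient 7 on q.

7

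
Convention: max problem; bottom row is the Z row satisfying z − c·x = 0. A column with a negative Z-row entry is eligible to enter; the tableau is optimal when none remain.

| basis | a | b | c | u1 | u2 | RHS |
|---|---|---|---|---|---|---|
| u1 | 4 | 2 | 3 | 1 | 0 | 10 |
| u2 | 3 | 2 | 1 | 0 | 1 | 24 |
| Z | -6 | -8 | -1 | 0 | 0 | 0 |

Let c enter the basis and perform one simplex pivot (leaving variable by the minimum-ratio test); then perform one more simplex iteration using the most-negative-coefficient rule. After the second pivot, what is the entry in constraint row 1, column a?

Ratio test on column c — row 1: 10/3 = 10/3; row 2: 24/1 = 24. Minimum is 10/3 at row 1 (u1 leaves); pivot element 3.
Divide row 1 by 3; eliminate column c from the other rows.
Second iteration: most negative Z-row entry is -22/3 in column b, so b enters.
Ratio test on column b — row 1: (10/3)/(2/3) = 5; row 2: (62/3)/(4/3) = 31/2. Minimum is 5 at row 1 (c leaves); pivot element 2/3.
Divide row 1 by 2/3; eliminate column b from the other rows.
After both pivots, the entry at constraint row 1, column a is 2.

2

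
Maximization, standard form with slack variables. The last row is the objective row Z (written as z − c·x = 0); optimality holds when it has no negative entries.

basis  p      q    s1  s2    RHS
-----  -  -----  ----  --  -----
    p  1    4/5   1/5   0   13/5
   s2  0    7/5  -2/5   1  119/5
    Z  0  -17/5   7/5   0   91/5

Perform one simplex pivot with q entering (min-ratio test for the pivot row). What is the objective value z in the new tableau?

117/4

Ratio test on column q — row 1: (13/5)/(4/5) = 13/4; row 2: (119/5)/(7/5) = 17. Minimum is 13/4 at row 1 (p leaves); pivot element 4/5.
Pivot on row 1; the Z-row RHS becomes 91/5 − (-17/5)·(13/4) = 117/4.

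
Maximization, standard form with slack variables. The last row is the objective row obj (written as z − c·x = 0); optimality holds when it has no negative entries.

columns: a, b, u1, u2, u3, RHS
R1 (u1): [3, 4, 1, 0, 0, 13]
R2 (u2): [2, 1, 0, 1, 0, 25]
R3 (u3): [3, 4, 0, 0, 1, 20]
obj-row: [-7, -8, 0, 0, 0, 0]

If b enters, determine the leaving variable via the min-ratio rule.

u1

Column b entries and ratios — u1: 13/4 = 13/4; u2: 25/1 = 25; u3: 20/4 = 5.
Smallest ratio is 13/4 in the row of u1, so u1 leaves.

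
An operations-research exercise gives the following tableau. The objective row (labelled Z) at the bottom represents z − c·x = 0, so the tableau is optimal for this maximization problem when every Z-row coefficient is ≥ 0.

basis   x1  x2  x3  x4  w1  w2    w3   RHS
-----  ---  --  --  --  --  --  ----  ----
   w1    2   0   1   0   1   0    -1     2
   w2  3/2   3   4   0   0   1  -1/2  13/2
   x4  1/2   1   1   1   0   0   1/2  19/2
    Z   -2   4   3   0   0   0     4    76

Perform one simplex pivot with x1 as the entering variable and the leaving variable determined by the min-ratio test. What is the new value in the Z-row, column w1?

Ratio test on column x1 — row 1: 2/2 = 1; row 2: (13/2)/(3/2) = 13/3; row 3: (19/2)/(1/2) = 19. Minimum is 1 at row 1 (w1 leaves); pivot element 2.
Divide row 1 by 2; eliminate column x1 from the other rows.
Z-row update in column w1: 0 − (-2)·(1/2) = 1.

1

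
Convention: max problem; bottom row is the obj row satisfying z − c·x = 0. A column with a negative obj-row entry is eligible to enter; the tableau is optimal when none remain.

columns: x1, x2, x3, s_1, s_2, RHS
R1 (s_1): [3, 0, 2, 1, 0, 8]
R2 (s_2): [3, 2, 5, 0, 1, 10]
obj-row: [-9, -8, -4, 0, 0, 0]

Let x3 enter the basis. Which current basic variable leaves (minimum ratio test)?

s_2

Column x3 entries and ratios — s_1: 8/2 = 4; s_2: 10/5 = 2.
Smallest ratio is 2 in the row of s_2, so s_2 leaves.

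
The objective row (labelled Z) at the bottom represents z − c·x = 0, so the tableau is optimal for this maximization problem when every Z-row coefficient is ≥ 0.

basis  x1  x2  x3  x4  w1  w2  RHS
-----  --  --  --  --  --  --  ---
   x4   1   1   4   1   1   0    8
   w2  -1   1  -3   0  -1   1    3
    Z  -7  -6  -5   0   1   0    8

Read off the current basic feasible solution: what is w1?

0

w1 is not in the basis, so in the current basic feasible solution w1 = 0.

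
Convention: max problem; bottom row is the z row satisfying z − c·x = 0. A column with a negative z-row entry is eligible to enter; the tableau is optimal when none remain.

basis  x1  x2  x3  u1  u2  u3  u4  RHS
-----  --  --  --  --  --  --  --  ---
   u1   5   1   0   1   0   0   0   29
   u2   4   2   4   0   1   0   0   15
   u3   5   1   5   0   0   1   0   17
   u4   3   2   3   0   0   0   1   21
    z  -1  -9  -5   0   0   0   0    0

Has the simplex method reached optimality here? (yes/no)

The z-row has a negative entry -9 in column x2, so it is not optimal.

no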